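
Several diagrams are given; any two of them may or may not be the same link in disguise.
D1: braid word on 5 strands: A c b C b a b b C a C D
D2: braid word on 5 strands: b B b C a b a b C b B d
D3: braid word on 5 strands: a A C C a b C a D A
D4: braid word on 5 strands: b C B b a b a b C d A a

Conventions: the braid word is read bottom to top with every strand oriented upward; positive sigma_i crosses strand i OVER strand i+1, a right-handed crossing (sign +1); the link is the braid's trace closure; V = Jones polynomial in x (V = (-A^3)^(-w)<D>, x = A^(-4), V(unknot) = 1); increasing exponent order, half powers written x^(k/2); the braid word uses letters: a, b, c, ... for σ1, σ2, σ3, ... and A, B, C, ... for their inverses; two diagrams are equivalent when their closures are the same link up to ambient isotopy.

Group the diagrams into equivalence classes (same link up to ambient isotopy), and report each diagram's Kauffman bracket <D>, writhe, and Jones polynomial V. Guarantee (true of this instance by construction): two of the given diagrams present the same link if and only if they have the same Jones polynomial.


equivalence classes: {D1, D2, D4} | {D3}
D1 (bracket A^-14 - 2A^-10 + 2A^-6 - 2A^-2 + 2A^2 - A^6 + A^10; 12 crossings at w = +2): V = x^-1 - 1 + 2x - 2x^2 + 2x^3 - 2x^4 + x^5
V(D2) = x^-1 - 1 + 2x - 2x^2 + 2x^3 - 2x^4 + x^5  [12 crossings, <D> = A^-8 - 2A^-4 + 2 - 2A^4 + 2A^8 - A^12 + A^16, w = +4]
V(D3) = -x^-4 + x^-3 + x^-1  [10 crossings, <D> = A^-2 + A^6 - A^10, w = -2]
D4 (bracket A^-8 - 2A^-4 + 2 - 2A^4 + 2A^8 - A^12 + A^16; 12 crossings at w = +4): V = x^-1 - 1 + 2x - 2x^2 + 2x^3 - 2x^4 + x^5
observation: 2 values of V(x) split the 4 diagrams


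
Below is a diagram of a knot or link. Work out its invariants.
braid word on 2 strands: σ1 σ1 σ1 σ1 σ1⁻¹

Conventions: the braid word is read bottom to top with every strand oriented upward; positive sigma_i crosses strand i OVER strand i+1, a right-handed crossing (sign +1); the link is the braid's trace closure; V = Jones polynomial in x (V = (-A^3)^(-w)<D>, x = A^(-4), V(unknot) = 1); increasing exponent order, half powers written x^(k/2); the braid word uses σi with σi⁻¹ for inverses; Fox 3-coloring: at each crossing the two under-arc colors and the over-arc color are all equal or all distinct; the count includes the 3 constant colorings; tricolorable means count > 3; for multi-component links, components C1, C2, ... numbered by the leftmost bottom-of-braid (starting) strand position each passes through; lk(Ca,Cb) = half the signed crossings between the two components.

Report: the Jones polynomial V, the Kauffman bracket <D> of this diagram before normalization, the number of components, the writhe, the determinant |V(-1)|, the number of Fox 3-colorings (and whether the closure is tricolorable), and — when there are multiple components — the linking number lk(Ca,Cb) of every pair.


V(x) = x + x^3 - x^4
bracket: A^-7 - A^-3 - A^5, w = +3
1 component, writhe +3, over 5 crossings
det 3, colorings 9 of 3^5 — tricolorable
observation: w = +3 (over 5 crossings) is diagram-only; (-A^3)^(-3) removes it from V


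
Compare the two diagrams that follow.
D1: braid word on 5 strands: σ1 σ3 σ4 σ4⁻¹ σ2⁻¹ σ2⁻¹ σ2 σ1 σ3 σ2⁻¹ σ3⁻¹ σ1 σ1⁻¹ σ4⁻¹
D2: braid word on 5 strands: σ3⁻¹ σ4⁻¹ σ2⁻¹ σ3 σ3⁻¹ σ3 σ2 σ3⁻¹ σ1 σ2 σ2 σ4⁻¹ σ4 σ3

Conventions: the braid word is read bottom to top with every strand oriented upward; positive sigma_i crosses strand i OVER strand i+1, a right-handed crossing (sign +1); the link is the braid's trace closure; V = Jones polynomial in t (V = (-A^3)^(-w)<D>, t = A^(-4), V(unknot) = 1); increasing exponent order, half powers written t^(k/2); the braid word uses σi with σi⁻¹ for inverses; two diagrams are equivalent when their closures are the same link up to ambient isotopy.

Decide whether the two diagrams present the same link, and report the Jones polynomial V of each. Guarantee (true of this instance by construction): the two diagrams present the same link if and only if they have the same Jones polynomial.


equivalent: no
V(D1) = t^-2 - t^-1 + 1 - t + t^2  (w 0, c 14, <D> = A^-8 - A^-4 + 1 - A^4 + A^8)
V(D2) = 1  (w +2, c 14, <D> = A^6)
why: 2 classes among 2 diagrams; unequal V(t) rules out equality


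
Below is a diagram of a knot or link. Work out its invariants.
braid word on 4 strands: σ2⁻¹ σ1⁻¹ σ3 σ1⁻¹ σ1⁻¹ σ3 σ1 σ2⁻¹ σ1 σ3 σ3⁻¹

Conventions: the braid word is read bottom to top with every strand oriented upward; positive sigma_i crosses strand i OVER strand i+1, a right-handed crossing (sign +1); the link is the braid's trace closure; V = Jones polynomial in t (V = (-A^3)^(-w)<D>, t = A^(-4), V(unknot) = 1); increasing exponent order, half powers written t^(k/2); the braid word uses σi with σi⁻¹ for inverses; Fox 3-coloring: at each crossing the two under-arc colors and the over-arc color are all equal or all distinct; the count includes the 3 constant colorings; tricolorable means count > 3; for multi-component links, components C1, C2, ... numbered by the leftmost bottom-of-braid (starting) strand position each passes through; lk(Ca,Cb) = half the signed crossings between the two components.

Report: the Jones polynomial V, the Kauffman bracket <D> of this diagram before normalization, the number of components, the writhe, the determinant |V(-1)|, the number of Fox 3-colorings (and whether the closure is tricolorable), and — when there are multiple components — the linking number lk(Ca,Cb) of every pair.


V(t) = t^-4 + 2t^-2 - t^-1 + 2 - t + t^2
bracket: -A^-11 + A^-7 - 2A^-3 + A - 2A^5 - A^13, w = -1
3 components, writhe -1, over 11 crossings
lk(C1,C2) = -2
linking number lk(C1,C3) = +1
lk(C2,C3): 0
det 8, colorings 3 of 3^11 — not tricolorable
observation: w = -1 shifts under R1 moves; the (-A^3)^(1) factor cancels that in V


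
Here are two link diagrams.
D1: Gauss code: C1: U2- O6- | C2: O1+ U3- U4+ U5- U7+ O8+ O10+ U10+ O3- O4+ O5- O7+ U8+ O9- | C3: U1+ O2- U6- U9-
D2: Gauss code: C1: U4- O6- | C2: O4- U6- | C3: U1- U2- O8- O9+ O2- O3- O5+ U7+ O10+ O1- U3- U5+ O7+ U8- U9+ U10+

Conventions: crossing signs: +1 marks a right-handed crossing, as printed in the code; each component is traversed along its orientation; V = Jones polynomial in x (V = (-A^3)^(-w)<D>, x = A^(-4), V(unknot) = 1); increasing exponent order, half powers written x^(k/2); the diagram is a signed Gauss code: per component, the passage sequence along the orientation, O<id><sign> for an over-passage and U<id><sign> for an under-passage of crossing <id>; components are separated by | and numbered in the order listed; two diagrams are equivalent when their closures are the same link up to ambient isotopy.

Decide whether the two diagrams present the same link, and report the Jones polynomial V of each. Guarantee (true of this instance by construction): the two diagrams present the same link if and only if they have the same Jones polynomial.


equivalent: yes
D1 (bracket 1 + A^4 + A^8 + A^12; 10 crossings at w = 0): V = x^-3 + x^-2 + x^-1 + 1
D2 (bracket A^-6 + A^-2 + A^2 + A^6; 10 crossings at w = -2): V = x^-3 + x^-2 + x^-1 + 1
key observation: Reidemeister moves carry D1 (10 crossings) to D2 (10)


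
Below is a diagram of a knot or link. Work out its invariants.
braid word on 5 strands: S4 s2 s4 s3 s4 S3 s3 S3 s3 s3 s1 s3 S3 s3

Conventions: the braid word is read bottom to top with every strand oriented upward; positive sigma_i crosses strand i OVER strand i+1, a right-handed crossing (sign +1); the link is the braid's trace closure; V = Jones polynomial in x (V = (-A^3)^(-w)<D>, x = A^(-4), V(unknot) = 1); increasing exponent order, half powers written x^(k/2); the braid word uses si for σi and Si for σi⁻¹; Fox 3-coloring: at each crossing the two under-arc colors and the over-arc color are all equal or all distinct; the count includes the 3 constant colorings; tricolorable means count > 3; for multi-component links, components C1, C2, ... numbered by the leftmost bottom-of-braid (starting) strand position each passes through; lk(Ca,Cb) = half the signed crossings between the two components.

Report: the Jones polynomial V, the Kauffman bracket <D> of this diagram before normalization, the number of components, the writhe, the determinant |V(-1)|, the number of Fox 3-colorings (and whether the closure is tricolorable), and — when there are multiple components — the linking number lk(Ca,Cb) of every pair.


V(x) = x + x^3 - x^4
bracket: -A^2 + A^6 + A^14, w = +6
1 component, writhe +6, over 14 crossings
det 3, colorings 9 of 3^14 — tricolorable
observation: free reduction leaves σ4⁻¹ σ2 σ4 σ3 σ4 σ3 σ1 σ3 of the original 14 letters


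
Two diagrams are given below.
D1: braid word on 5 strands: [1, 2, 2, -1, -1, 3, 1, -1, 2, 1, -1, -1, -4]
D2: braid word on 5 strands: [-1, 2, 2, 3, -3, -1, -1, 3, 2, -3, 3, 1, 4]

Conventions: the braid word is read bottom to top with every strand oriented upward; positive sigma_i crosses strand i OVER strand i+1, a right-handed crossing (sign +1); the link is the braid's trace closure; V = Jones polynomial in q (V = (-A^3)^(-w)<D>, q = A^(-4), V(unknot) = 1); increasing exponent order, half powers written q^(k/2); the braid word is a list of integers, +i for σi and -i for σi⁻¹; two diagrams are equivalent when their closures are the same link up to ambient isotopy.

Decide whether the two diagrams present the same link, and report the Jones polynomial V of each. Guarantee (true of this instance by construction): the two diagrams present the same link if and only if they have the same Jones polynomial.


equivalent: yes
V(D1) = -q^(-3/2) - 2q^(1/2) + q^(3/2) - q^(5/2) + q^(7/2)  (w +1, c 13, <D> = -A^-11 + A^-7 - A^-3 + 2A + A^9)
V(D2) = -q^(-3/2) - 2q^(1/2) + q^(3/2) - q^(5/2) + q^(7/2)  [13 crossings, <D> = -A^-5 + A^-1 - A^3 + 2A^7 + A^15, w = +3]
key observation: all 2 diagrams share one V(q), hence one class


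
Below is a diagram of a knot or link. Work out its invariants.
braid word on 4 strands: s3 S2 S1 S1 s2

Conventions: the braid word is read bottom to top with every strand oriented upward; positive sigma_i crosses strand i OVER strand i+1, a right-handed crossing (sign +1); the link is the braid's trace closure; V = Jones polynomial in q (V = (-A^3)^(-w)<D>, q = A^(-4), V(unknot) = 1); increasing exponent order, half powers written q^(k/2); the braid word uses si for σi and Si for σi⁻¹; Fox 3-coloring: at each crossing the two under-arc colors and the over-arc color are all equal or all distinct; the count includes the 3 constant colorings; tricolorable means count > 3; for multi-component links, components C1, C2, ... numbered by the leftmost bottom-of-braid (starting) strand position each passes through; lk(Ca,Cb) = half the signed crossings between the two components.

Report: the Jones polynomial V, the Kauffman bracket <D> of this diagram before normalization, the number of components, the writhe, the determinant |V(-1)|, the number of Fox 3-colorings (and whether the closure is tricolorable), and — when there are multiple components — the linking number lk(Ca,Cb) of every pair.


Jones polynomial: V(q) = q^-3 + q^-2 + q^-1 + 1
<D> = -A^-3 - A - A^5 - A^9; writhe -1
components 3, writhe -1 (5 crossings)
linking number lk(C1,C2) = 0
lk(C1,C3): -1
lk(C2,C3) = 0
3-colorings: 9 of 3^5, det 0 — tricolorable
note: the span of V is 3, within the link bound 5 + 3 - 1


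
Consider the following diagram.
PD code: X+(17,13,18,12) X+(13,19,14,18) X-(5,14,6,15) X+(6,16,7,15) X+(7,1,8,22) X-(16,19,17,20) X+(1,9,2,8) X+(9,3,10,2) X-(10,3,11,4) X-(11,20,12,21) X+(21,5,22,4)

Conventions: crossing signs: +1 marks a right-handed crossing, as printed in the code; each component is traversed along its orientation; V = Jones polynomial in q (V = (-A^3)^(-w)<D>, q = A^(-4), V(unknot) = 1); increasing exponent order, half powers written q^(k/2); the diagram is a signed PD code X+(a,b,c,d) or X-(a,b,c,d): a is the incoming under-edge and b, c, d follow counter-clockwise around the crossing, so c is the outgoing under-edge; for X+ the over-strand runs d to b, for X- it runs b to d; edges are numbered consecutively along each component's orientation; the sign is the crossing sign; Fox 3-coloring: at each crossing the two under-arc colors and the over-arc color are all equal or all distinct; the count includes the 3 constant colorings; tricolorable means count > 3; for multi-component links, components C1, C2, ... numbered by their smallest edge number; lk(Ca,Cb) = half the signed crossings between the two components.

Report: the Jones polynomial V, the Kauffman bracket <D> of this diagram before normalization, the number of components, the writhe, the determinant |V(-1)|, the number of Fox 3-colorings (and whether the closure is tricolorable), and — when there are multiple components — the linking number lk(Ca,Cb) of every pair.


Jones polynomial: V(q) = q + q^3 - q^4
<D> = A^-7 - A^-3 - A^5; writhe +3
components 1, writhe +3 (11 crossings)
3-colorings: 9 of 3^11, det 3 — tricolorable
note: |V(-1)| = 3: so tricolorable, since 3 divides 3


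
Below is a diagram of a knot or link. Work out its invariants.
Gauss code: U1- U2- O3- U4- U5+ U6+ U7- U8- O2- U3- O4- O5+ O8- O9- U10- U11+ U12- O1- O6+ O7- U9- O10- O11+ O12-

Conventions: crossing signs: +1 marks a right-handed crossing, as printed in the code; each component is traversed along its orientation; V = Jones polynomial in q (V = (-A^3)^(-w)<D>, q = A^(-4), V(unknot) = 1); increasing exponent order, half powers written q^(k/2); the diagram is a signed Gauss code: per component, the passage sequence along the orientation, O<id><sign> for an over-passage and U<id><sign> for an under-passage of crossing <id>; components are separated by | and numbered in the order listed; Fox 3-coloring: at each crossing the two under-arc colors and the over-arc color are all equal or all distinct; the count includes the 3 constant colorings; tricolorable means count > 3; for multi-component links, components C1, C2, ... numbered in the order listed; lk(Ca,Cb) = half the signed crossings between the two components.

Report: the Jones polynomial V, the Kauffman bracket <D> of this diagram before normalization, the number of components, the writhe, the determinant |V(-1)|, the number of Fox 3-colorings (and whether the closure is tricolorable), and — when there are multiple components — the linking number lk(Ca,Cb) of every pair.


Jones polynomial: V(q) = q^-8 - 2q^-7 + q^-6 - 2q^-5 + 2q^-4 + q^-2
<D> = A^-10 + 2A^-2 - 2A^2 + A^6 - 2A^10 + A^14; writhe -6
components 1, writhe -6 (12 crossings)
3-colorings: 27 of 3^12, det 9 — tricolorable
note: w = -6 (over 12 crossings) is diagram-only; (-A^3)^(6) removes it from V


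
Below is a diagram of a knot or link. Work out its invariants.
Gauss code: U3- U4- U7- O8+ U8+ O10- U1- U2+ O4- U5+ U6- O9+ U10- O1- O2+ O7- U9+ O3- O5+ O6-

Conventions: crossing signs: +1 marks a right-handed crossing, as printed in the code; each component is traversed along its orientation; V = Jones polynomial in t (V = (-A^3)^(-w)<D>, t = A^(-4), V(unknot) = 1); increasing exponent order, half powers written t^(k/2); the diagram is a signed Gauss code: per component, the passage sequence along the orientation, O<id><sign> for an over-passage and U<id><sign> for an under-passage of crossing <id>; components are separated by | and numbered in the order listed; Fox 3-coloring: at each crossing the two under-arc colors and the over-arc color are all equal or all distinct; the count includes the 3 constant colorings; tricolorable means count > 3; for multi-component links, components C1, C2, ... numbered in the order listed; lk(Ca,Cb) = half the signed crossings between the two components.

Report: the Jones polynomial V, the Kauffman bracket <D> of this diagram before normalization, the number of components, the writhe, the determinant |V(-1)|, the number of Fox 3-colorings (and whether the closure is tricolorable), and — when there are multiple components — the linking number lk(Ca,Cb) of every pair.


V = 1
<D> = A^-6 (w = -2)
1 component over 10 crossings, w = -2
3 Fox colorings among 3^10, |V(-1)| = 1: not tricolorable
why: w = -2 shifts under R1 moves; the (-A^3)^(2) factor cancels that in V


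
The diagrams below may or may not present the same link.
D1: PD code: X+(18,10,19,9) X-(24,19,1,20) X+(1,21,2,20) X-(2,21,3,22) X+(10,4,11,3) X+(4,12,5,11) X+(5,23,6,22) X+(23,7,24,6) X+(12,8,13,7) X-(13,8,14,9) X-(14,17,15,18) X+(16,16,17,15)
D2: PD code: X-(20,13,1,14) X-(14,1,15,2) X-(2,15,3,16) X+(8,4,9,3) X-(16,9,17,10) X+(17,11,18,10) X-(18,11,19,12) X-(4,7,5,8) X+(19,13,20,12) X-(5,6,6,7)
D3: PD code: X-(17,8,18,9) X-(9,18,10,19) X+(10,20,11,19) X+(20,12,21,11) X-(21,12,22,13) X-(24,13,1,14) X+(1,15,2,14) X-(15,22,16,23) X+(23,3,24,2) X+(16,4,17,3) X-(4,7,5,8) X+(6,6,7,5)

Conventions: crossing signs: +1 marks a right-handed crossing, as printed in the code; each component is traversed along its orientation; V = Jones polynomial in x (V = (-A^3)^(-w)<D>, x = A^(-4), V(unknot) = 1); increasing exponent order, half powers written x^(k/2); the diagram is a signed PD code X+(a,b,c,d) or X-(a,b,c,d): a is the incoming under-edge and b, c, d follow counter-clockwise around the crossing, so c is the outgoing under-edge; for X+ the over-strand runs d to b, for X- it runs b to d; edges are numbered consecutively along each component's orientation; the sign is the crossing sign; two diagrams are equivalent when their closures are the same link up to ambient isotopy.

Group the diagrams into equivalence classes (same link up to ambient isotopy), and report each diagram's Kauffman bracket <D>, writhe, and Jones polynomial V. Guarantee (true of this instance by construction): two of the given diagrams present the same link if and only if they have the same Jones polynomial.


grouping into links: {D1} | {D2} | {D3}
V(D1) = x - x^2 + 2x^3 - x^4 + x^5 - x^6  (w +4, c 12, <D> = -A^-12 + A^-8 - A^-4 + 2 - A^4 + A^8)
V(D2) = -x^-4 + x^-3 + x^-1  [10 crossings, <D> = A^-8 + 1 - A^4, w = -4]
D3 (bracket 1; 12 crossings at w = 0): V = 1
why: 3 values of V(x) split the 3 diagrams


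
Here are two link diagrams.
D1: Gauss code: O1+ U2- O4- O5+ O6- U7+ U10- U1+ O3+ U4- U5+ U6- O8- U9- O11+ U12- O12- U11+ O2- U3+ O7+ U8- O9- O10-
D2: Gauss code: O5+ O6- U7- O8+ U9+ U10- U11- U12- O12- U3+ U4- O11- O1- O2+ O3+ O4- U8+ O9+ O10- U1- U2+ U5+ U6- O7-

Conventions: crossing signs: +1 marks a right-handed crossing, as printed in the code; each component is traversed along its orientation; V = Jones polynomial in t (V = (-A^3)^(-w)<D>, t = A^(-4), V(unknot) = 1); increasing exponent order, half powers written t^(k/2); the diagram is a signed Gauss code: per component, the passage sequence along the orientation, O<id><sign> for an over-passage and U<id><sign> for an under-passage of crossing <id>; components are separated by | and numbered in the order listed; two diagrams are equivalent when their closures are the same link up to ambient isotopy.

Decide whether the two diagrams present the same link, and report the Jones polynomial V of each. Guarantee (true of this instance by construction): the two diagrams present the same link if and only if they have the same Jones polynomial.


same link: no
V(D1) = t^-5 - 2t^-4 + 2t^-3 - 2t^-2 + 2t^-1 - 1 + t  [12 crossings, <D> = A^-10 - A^-6 + 2A^-2 - 2A^2 + 2A^6 - 2A^10 + A^14, w = -2]
D2 (bracket A^-6; 12 crossings at w = -2): V = 1
note: 2 classes among 2 diagrams; unequal V(t) rules out equality


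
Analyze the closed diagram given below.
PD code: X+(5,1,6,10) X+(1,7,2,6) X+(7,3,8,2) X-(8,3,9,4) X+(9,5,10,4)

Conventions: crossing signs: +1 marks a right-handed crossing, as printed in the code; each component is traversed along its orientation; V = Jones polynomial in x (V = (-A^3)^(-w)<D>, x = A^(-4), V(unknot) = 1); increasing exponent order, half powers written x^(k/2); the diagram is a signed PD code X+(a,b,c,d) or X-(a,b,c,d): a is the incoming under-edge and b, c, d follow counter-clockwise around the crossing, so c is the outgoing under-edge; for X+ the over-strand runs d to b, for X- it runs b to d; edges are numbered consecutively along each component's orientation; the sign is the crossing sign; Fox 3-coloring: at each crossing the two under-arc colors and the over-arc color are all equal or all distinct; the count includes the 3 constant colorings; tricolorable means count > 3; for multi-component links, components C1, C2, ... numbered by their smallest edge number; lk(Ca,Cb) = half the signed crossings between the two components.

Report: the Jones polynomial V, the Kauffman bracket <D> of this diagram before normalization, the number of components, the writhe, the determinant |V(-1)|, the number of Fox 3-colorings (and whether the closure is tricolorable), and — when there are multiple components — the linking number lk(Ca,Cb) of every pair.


V = x + x^3 - x^4
<D> = A^-7 - A^-3 - A^5 (w = +3)
1 component over 5 crossings, w = +3
9 Fox colorings among 3^5, |V(-1)| = 3: tricolorable
why: w = +3 shifts under R1 moves; the (-A^3)^(-3) factor cancels that in V


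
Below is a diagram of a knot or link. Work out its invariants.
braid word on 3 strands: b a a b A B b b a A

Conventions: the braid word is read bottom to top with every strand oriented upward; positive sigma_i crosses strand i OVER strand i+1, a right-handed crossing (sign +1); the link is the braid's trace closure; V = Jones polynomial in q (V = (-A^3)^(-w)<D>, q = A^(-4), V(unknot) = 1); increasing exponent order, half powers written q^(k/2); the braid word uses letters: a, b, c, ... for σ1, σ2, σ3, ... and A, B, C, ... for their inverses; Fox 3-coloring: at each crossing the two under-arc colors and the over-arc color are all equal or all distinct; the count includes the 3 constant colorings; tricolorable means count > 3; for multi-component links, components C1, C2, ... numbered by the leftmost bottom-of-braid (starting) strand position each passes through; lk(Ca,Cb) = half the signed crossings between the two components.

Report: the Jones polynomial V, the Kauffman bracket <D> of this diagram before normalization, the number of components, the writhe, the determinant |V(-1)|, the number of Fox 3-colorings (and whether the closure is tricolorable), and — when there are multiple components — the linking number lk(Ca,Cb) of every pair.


V = q - q^2 + 2q^3 - q^4 + q^5 - q^6
<D> = -A^-12 + A^-8 - A^-4 + 2 - A^4 + A^8 (w = +4)
1 component over 10 crossings, w = +4
3 Fox colorings among 3^10, |V(-1)| = 7: not tricolorable
why: V spans 5 powers of q: at least 5 crossings in any diagram


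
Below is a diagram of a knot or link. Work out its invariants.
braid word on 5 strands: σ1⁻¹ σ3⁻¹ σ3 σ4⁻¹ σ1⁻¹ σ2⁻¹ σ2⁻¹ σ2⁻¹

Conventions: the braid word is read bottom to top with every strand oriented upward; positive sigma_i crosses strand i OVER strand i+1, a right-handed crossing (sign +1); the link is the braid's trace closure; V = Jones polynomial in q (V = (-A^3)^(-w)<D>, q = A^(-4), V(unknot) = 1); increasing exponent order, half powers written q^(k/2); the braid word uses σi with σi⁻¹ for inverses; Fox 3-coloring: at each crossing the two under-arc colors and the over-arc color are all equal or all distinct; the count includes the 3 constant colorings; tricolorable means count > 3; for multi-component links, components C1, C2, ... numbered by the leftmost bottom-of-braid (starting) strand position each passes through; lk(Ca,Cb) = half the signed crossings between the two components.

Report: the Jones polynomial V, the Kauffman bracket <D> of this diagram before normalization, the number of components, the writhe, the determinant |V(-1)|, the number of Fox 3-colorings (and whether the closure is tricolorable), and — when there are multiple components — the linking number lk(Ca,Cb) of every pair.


Jones polynomial: V(q) = -q^-7 + q^-4 + 2q^-3 + q^-2 + q^-1
<D> = A^-14 + A^-10 + 2A^-6 + A^-2 - A^10; writhe -6
components 3, writhe -6 (8 crossings)
linking number lk(C1,C2) = -1
lk(C1,C3): 0
lk(C2,C3) = 0
3-colorings: 27 of 3^8, det 0 — tricolorable
note: inverse pairs cancel, leaving σ1⁻¹ σ4⁻¹ σ1⁻¹ σ2⁻¹ σ2⁻¹ σ2⁻¹


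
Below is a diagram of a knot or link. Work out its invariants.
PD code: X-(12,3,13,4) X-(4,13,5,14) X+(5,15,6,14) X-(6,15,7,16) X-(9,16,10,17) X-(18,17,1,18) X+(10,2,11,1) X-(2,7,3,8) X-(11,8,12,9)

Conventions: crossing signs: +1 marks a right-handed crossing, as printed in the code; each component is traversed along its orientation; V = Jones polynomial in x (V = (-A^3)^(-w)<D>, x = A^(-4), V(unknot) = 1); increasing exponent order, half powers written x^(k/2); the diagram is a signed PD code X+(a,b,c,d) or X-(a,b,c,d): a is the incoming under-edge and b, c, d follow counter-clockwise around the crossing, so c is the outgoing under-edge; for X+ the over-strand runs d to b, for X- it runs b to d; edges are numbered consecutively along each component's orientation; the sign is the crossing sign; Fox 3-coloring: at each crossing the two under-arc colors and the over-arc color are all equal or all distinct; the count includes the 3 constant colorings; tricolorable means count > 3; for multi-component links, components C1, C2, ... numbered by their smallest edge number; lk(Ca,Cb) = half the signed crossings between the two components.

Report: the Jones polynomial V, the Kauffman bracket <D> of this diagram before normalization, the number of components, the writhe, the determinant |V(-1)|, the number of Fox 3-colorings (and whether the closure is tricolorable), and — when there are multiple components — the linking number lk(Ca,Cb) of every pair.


V = -x^-4 + x^-3 + x^-1
<D> = -A^-11 - A^-3 + A (w = -5)
1 component over 9 crossings, w = -5
9 Fox colorings among 3^9, |V(-1)| = 3: tricolorable
why: w = -5 shifts under R1 moves; the (-A^3)^(5) factor cancels that in V


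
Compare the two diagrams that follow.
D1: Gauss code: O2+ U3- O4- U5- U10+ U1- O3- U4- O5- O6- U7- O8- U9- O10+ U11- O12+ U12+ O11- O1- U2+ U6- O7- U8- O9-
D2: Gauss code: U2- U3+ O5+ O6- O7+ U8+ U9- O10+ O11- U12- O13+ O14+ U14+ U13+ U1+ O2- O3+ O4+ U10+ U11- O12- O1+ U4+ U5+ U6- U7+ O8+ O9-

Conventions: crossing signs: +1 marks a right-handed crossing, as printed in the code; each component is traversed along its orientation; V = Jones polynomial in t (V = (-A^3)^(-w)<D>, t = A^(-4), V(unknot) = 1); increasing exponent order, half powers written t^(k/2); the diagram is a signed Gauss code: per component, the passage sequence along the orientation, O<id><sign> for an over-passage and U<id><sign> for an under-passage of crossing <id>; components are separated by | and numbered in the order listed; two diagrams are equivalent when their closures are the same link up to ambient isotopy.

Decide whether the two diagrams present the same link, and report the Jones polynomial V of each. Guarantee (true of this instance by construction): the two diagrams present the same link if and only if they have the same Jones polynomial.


equivalent: no
V(D1) = t^-8 - 2t^-7 + t^-6 - 2t^-5 + 2t^-4 + t^-2  (w -6, c 12, <D> = A^-10 + 2A^-2 - 2A^2 + A^6 - 2A^10 + A^14)
V(D2) = 1  [14 crossings, <D> = A^12, w = +4]
key observation: 2 values of V(t) split the 2 diagrams


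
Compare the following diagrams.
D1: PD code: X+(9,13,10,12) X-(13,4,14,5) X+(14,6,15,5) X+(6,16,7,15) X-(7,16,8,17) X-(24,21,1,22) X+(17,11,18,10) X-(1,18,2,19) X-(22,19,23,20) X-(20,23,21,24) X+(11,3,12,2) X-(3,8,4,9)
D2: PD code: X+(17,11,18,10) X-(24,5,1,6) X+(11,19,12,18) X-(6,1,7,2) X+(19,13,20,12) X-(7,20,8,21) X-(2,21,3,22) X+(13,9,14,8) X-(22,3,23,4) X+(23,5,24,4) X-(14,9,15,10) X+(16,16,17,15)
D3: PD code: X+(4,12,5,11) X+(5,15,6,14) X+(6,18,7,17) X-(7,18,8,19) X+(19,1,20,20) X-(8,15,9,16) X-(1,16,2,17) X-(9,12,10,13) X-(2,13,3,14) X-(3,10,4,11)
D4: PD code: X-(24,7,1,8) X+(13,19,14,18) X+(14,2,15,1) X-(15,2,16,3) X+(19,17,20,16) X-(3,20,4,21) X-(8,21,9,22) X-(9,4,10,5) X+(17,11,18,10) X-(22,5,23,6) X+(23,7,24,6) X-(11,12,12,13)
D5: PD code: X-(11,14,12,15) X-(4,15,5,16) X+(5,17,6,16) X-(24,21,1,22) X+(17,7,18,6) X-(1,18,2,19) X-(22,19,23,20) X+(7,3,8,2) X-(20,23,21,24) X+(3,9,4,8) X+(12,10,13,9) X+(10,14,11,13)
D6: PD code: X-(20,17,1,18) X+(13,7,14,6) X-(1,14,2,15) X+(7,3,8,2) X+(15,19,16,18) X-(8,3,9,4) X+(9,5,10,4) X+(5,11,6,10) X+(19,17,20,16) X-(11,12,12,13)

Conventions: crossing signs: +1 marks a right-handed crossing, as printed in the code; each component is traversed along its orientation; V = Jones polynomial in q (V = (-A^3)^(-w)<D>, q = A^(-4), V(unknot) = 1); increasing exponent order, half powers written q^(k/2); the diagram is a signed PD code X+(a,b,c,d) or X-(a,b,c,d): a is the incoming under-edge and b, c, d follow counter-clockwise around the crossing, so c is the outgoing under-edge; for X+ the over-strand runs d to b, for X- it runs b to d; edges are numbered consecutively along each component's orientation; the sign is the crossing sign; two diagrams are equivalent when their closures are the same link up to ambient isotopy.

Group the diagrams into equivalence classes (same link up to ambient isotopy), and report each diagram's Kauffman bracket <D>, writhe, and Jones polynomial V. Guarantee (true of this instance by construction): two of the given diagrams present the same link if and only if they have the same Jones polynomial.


grouping into links: {D1, D2, D4, D5} | {D3} | {D6}
V(D1) = -q^-3 + q^-2 - q^-1 + 3 - q + q^2 - q^3  (w -2, c 12, <D> = -A^-18 + A^-14 - A^-10 + 3A^-6 - A^-2 + A^2 - A^6)
V(D2) = -q^-3 + q^-2 - q^-1 + 3 - q + q^2 - q^3  [12 crossings, <D> = -A^-12 + A^-8 - A^-4 + 3 - A^4 + A^8 - A^12, w = 0]
V(D3) = 1  [10 crossings, <D> = A^-6, w = -2]
V(D4) = -q^-3 + q^-2 - q^-1 + 3 - q + q^2 - q^3  [12 crossings, <D> = -A^-18 + A^-14 - A^-10 + 3A^-6 - A^-2 + A^2 - A^6, w = -2]
V(D5) = -q^-3 + q^-2 - q^-1 + 3 - q + q^2 - q^3  (w 0, c 12, <D> = -A^-12 + A^-8 - A^-4 + 3 - A^4 + A^8 - A^12)
V(D6) = q + q^3 - q^4  [10 crossings, <D> = -A^-10 + A^-6 + A^2, w = +2]
why: 3 classes among 6 diagrams; unequal V(q) rules out equality


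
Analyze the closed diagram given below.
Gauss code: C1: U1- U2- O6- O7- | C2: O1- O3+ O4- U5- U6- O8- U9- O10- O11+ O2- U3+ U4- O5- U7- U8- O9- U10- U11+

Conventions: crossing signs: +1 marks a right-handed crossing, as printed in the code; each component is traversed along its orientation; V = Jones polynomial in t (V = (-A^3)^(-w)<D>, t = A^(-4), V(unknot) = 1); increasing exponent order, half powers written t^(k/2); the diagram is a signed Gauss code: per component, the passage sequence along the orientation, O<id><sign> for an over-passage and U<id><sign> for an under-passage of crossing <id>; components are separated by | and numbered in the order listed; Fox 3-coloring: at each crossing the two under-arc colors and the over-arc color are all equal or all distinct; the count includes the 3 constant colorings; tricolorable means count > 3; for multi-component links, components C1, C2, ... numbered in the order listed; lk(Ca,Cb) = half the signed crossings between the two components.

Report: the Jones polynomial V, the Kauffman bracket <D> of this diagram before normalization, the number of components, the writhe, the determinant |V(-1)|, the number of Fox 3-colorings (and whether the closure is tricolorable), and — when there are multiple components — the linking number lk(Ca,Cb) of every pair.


V(t) = t^(-15/2) - t^(-13/2) - t^(-9/2) - t^(-5/2)
bracket: A^-11 + A^-3 + A^5 - A^9, w = -7
2 components, writhe -7, over 11 crossings
lk(C1,C2) = -2
det 4, colorings 3 of 3^11 — not tricolorable
observation: |V(-1)| = 4: so not tricolorable, since 3 does not divide 4


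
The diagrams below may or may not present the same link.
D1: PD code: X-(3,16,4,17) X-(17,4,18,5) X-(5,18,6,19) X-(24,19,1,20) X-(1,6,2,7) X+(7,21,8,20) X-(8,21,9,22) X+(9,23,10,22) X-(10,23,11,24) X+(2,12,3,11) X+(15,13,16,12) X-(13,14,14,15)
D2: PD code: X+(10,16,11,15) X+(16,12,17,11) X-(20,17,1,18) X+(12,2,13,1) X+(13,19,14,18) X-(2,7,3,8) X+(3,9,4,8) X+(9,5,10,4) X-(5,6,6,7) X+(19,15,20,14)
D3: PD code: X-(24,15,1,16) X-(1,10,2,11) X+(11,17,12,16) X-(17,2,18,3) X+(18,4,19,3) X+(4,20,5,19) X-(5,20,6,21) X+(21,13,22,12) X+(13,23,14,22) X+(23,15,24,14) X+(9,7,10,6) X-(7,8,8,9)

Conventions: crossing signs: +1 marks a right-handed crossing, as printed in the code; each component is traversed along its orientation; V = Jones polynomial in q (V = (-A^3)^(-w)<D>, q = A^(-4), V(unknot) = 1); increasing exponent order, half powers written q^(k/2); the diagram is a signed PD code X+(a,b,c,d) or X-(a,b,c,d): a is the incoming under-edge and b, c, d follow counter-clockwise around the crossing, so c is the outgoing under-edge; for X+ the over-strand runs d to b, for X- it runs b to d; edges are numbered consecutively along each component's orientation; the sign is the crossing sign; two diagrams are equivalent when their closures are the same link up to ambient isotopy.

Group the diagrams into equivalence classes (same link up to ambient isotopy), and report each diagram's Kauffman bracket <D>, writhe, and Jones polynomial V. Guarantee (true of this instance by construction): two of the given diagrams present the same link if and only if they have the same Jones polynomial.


classes: {D1} | {D2} | {D3}
V(D1) = -q^-4 + q^-3 + q^-1  [12 crossings, <D> = A^-8 + 1 - A^4, w = -4]
D2 (bracket -A^-12 + A^-8 - A^-4 + 2 - A^4 + A^8; 10 crossings at w = +4): V = q - q^2 + 2q^3 - q^4 + q^5 - q^6
V(D3) = q + q^3 - q^4  [12 crossings, <D> = -A^-10 + A^-6 + A^2, w = +2]
note: comparing 3 Jones polynomials yields 3 groups


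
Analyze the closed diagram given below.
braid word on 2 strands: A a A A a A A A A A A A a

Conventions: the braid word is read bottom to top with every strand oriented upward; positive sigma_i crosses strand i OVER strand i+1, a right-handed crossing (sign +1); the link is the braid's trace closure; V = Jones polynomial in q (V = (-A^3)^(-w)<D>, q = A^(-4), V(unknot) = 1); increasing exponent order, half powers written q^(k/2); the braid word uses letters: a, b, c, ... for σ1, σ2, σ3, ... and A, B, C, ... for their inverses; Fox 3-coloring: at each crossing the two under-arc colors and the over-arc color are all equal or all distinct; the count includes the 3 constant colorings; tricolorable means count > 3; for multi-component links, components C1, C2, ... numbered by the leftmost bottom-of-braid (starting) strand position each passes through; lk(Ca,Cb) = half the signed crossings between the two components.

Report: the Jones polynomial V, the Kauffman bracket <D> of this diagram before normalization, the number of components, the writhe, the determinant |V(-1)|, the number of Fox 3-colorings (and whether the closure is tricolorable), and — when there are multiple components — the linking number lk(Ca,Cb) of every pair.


V(q) = -q^-10 + q^-9 - q^-8 + q^-7 - q^-6 + q^-5 + q^-3
bracket: -A^-9 - A^-1 + A^3 - A^7 + A^11 - A^15 + A^19, w = -7
1 component, writhe -7, over 13 crossings
det 7, colorings 3 of 3^13 — not tricolorable
observation: V spans 7 powers of q: at least 7 crossings in any diagram


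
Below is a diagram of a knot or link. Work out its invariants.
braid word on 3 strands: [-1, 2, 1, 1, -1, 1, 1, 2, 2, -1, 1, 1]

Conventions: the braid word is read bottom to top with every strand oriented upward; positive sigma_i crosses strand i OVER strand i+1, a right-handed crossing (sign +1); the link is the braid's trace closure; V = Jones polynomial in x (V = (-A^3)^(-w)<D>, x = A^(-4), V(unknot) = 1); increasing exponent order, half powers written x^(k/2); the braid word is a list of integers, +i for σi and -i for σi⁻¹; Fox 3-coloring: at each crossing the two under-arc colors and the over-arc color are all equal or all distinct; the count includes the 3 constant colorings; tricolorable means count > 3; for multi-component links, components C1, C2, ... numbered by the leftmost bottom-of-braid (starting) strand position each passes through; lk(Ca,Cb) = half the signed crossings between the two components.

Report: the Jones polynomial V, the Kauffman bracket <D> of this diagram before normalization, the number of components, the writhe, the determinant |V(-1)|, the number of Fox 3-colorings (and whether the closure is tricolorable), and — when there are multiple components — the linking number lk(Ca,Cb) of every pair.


V(x) = x^2 + 2x^4 - 2x^5 + x^6 - 2x^7 + x^8
bracket: A^-14 - 2A^-10 + A^-6 - 2A^-2 + 2A^2 + A^10, w = +6
1 component, writhe +6, over 12 crossings
det 9, colorings 27 of 3^12 — tricolorable
observation: det 9 = |V(-1)|; divisible by 3, so tricolorable


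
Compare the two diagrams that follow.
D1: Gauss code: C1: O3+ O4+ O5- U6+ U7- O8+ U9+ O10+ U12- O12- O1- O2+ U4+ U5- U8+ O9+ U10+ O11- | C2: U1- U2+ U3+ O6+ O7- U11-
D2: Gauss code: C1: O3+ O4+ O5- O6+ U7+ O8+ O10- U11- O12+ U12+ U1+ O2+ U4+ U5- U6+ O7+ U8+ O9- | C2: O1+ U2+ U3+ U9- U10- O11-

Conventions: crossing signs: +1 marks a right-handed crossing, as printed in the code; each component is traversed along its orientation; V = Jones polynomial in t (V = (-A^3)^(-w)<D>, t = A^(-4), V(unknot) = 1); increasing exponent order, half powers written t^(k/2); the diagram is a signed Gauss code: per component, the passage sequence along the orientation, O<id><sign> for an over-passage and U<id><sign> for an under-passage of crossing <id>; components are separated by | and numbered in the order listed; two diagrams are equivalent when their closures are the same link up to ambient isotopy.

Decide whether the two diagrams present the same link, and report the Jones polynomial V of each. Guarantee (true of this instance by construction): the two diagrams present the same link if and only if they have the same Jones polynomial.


equivalent: yes
V(D1) = -t^(1/2) - t^(3/2) - t^(5/2) + t^(9/2)  (w +2, c 12, <D> = A^-12 - A^-4 - 1 - A^4)
D2 (bracket A^-6 - A^2 - A^6 - A^10; 12 crossings at w = +4): V = -t^(1/2) - t^(3/2) - t^(5/2) + t^(9/2)
why: one V(t) for all 2 diagrams — one class (guaranteed)


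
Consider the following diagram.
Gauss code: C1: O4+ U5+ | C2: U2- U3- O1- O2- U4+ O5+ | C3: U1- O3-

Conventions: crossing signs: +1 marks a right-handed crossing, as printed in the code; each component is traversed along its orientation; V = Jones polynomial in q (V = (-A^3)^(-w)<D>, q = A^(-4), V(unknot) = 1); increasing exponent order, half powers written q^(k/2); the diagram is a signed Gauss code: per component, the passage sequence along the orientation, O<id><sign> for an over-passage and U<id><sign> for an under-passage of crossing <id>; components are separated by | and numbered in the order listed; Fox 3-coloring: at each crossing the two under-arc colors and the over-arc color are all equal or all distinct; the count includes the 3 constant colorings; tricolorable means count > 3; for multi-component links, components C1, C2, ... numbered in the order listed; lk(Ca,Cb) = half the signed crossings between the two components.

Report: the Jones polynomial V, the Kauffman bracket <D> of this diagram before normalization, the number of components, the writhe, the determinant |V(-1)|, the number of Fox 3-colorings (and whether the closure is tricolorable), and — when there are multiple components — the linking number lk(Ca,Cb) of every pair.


V = q^-2 + 2 + q^2
<D> = -A^-11 - 2A^-3 - A^5 (w = -1)
3 components over 5 crossings, w = -1
lk(C1,C2): +1
lk(C1,C3) = 0
linking number lk(C2,C3) = -1
3 Fox colorings among 3^5, |V(-1)| = 4: not tricolorable
why: the 3 component pairs carry total linking 0


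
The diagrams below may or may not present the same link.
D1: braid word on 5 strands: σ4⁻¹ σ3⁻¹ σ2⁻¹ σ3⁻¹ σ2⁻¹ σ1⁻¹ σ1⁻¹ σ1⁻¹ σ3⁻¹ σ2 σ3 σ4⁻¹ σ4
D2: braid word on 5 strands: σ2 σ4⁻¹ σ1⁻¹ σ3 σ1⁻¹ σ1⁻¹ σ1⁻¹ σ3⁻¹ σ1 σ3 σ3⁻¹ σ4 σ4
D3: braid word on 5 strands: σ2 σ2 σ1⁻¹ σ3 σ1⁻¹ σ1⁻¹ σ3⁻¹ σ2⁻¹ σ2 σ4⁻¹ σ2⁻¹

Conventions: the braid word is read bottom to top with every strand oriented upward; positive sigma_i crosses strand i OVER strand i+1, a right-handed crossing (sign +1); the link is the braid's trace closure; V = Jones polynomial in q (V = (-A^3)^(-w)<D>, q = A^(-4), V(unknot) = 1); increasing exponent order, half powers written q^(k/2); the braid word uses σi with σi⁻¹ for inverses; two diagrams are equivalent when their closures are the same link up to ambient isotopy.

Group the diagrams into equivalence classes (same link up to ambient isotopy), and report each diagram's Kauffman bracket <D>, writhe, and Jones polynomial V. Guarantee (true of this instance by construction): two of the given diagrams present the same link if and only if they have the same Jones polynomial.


grouping into links: {D1} | {D2, D3}
V(D1) = q^(-13/2) - q^(-11/2) + q^(-9/2) - 2q^(-7/2) - q^(-3/2)  (w -7, c 13, <D> = A^-15 + 2A^-7 - A^-3 + A - A^5)
V(D2) = q^(-9/2) - q^(-5/2) - q^(-3/2) - q^(-1/2)  [13 crossings, <D> = A^-1 + A^3 + A^7 - A^15, w = -1]
D3 (bracket A^-7 + A^-3 + A - A^9; 11 crossings at w = -3): V = q^(-9/2) - q^(-5/2) - q^(-3/2) - q^(-1/2)
why: V(q) takes 2 values over 3 diagrams, fixing the grouping
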